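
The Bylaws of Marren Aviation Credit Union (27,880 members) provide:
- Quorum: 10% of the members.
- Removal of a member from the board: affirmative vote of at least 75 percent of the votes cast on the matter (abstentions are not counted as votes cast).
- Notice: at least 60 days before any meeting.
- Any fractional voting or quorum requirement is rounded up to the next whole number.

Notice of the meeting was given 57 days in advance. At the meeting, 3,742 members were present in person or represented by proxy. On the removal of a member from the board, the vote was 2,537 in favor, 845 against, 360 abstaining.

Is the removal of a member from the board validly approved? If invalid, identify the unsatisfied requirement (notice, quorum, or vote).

Invalid — notice requirement not satisfied.

Notice: 57 days given; 60 required. Not satisfied.
Quorum: 10% of 27,880 = 2,788; 3,742 present. Satisfied.
Vote: requires three-fourths of the votes cast (3,742 − 360 abstaining = 3,382); 3/4 of 3382 = 2536.50, rounded up to 2537, so 2,537 needed; 2,537 in favor. Satisfied.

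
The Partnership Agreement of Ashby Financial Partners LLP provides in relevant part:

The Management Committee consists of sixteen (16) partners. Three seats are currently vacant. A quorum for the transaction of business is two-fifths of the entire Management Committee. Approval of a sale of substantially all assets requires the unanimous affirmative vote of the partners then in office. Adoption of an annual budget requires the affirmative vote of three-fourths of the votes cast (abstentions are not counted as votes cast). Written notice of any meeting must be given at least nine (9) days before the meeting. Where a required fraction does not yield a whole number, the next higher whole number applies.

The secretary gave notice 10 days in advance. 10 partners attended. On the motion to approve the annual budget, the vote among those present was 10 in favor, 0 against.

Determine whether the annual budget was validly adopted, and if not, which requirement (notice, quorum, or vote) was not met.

Notice: 10 days given; 9 required (10 ≥ 9). Satisfied.
Quorum: 10 present; quorum is 7. Satisfied.
Vote: the annual budget requires three-fourths of the votes cast (10). 3/4 of 10 = 7.50, rounded up to 8, so 8 affirmative votes are needed; 10 voted in favor. Satisfied.

Valid — all requirements satisfied.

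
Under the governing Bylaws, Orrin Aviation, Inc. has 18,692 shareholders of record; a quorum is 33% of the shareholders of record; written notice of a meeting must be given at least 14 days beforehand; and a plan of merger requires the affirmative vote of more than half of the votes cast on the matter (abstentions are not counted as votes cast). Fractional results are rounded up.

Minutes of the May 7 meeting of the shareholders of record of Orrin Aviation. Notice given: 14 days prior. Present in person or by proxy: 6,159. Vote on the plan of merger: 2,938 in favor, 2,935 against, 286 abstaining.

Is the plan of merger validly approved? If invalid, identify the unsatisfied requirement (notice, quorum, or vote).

Invalid — quorum requirement not satisfied.

Notice: 14 days given; 14 required. Satisfied.
Quorum: 33% of 18,692 = 6,168.36, rounded up to 6,169; 6,159 present. Not satisfied.
Vote: requires a majority of the votes cast (6,159 − 286 abstaining = 5,873); a majority of 5873 is 2937, so 2,937 needed; 2,938 in favor. Satisfied.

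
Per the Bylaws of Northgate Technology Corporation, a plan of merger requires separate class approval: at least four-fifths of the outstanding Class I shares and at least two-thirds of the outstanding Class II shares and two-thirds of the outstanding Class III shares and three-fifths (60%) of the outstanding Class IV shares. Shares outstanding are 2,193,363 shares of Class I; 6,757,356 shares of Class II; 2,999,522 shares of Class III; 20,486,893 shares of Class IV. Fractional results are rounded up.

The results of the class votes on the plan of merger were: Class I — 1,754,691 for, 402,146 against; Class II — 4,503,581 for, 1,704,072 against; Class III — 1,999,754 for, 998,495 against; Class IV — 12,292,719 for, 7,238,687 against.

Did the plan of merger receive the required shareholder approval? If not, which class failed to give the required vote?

Not approved — the Class II shares did not give the required vote.

Class I: 4/5 of 2193363 = 1754690.40, rounded up to 1754691; 1,754,691 required, 1,754,691 in favor — approved.
Class II: 2/3 of 6757356 = 4504904; 4,504,904 required, 4,503,581 in favor — not approved.
Class III: 2/3 of 2999522 = 1999681.33, rounded up to 1999682; 1,999,682 required, 1,999,754 in favor — approved.
Class IV: 3/5 of 20486893 = 12292135.80, rounded up to 12292136; 12,292,136 required, 12,292,719 in favor — approved.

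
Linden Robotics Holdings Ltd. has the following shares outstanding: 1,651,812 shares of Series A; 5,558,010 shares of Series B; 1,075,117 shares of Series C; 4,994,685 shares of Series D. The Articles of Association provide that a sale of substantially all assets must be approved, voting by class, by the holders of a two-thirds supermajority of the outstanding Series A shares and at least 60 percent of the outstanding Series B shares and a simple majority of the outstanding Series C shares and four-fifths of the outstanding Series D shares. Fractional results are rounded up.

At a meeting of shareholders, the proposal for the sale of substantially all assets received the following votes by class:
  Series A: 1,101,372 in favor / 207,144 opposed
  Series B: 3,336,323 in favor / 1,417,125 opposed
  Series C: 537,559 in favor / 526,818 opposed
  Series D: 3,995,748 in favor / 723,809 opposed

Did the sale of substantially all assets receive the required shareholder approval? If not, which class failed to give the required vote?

Series A: 2/3 of 1651812 = 1101208; 1,101,208 required, 1,101,372 in favor — approved.
Series B: 3/5 of 5558010 = 3334806; 3,334,806 required, 3,336,323 in favor — approved.
Series C: a majority of 1075117 is 537559; 537,559 required, 537,559 in favor — approved.
Series D: 4/5 of 4994685 = 3995748; 3,995,748 required, 3,995,748 in favor — approved.

Approved — every class gave the required vote.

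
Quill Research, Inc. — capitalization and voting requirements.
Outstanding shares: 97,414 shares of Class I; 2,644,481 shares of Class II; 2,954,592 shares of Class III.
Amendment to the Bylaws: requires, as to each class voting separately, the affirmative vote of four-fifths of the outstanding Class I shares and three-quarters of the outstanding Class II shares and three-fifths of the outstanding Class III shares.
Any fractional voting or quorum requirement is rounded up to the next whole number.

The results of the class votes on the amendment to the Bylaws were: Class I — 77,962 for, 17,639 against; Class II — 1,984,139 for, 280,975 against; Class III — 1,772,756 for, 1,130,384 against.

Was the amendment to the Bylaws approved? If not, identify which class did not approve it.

Approved — every class gave the required vote.

Class I: 4/5 of 97414 = 77931.20, rounded up to 77932; 77,932 required, 77,962 in favor — approved.
Class II: 3/4 of 2644481 = 1983360.75, rounded up to 1983361; 1,983,361 required, 1,984,139 in favor — approved.
Class III: 3/5 of 2954592 = 1772755.20, rounded up to 1772756; 1,772,756 required, 1,772,756 in favor — approved.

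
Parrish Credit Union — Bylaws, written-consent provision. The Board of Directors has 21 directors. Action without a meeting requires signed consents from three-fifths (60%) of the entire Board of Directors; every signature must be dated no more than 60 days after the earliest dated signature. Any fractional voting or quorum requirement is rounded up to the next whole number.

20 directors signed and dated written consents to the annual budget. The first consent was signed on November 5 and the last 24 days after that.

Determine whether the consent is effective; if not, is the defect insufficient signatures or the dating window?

Effective — both the signature and dating-window requirements are satisfied.

Signatures required: three-fifths (60%) of 21 — 3/5 of 21 = 12.60, rounded up to 13, so 13 needed; 20 signed. Sufficient.
Dating window: the latest signature is 24 days after the earliest; the limit is 60 days. Within the window.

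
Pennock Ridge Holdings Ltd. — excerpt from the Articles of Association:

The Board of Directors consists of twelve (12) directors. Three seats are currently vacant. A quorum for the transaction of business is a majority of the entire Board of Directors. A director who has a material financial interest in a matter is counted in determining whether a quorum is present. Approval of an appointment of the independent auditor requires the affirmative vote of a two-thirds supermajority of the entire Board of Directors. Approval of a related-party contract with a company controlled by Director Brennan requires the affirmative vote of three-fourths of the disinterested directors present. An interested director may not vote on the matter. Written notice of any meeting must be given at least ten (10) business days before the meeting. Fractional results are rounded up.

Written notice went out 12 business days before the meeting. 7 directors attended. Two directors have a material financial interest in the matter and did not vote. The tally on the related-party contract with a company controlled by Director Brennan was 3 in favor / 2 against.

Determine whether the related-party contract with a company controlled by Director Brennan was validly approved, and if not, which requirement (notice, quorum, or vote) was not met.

Invalid — vote requirement not satisfied.

Notice: 12 business days given; 10 required (12 ≥ 10). Satisfied.
Quorum: 7 present (interested directors count toward quorum); quorum is 7. Satisfied.
Vote: the related-party contract with a company controlled by Director Brennan requires three-fourths of the disinterested directors present (7 − 2 = 5). 3/4 of 5 = 3.75, rounded up to 4, so 4 affirmative votes are needed; 3 voted in favor. Not satisfied.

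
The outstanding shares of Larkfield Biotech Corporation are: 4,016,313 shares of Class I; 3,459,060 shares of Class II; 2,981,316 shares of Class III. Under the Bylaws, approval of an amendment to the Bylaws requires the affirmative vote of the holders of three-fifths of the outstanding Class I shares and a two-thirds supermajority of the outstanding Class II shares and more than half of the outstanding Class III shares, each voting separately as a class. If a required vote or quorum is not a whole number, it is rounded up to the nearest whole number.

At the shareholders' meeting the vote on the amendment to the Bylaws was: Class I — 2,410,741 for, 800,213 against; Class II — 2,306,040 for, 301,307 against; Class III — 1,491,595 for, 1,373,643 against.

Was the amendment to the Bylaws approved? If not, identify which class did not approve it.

Approved — every class gave the required vote.

Class I: 3/5 of 4016313 = 2409787.80, rounded up to 2409788; 2,409,788 required, 2,410,741 in favor — approved.
Class II: 2/3 of 3459060 = 2306040; 2,306,040 required, 2,306,040 in favor — approved.
Class III: a majority of 2981316 is 1490659; 1,490,659 required, 1,491,595 in favor — approved.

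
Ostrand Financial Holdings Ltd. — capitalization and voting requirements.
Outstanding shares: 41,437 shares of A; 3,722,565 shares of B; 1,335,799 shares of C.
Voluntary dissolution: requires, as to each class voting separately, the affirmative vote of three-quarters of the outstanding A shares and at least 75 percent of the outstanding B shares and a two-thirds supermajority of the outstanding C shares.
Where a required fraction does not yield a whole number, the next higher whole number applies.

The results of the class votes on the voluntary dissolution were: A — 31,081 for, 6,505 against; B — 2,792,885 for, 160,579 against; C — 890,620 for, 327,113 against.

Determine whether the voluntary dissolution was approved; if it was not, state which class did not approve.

Approved — every class gave the required vote.

A: 3/4 of 41437 = 31077.75, rounded up to 31078; 31,078 required, 31,081 in favor — approved.
B: 3/4 of 3722565 = 2791923.75, rounded up to 2791924; 2,791,924 required, 2,792,885 in favor — approved.
C: 2/3 of 1335799 = 890532.67, rounded up to 890533; 890,533 required, 890,620 in favor — approved.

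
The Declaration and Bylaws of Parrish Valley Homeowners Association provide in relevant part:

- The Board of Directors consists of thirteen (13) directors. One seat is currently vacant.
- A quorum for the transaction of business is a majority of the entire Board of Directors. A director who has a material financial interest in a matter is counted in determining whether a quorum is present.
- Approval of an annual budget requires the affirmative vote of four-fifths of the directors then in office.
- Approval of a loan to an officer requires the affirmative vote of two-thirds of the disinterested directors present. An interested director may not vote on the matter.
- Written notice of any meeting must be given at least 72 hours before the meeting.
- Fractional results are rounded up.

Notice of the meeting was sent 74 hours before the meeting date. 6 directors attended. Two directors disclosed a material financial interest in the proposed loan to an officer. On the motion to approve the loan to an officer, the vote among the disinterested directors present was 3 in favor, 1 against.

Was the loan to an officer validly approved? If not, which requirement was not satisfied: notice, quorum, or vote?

Notice: 74 hours given; 72 required (74 ≥ 72). Satisfied.
Quorum: 6 present (interested directors count toward quorum); quorum is 7. Not satisfied.
Vote: the loan to an officer requires two-thirds of the disinterested directors present (6 − 2 = 4). 2/3 of 4 = 2.67, rounded up to 3, so 3 affirmative votes are needed; 3 voted in favor. Satisfied. (Moot — without a quorum no business can be validly transacted.)

Invalid — quorum requirement not satisfied.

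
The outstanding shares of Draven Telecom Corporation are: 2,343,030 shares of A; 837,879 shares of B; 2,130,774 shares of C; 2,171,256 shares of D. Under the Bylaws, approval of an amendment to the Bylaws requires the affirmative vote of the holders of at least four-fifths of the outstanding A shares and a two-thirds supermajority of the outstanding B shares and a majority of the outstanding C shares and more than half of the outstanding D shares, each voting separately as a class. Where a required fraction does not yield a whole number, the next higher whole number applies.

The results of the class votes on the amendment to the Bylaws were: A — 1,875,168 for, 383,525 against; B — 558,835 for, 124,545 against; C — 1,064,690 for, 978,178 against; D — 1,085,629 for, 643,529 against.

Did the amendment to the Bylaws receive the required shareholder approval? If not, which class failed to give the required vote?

Not approved — the C shares did not give the required vote.

A: 4/5 of 2343030 = 1874424; 1,874,424 required, 1,875,168 in favor — approved.
B: 2/3 of 837879 = 558586; 558,586 required, 558,835 in favor — approved.
C: a majority of 2130774 is 1065388; 1,065,388 required, 1,064,690 in favor — not approved.
D: a majority of 2171256 is 1085629; 1,085,629 required, 1,085,629 in favor — approved.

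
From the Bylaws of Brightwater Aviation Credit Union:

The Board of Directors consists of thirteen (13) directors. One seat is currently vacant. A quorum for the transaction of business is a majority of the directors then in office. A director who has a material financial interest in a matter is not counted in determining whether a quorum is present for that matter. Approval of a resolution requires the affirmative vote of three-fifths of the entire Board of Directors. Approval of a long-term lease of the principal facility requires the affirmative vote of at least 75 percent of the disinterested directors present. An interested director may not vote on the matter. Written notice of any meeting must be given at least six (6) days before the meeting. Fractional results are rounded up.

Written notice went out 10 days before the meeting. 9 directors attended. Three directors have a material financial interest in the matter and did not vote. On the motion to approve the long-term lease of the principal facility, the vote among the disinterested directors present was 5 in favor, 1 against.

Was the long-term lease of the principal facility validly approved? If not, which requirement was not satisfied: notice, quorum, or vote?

Notice: 10 days given; 6 required (10 ≥ 6). Satisfied.
Quorum: 9 present, but the 3 interested directors do not count, leaving 6. Quorum is 7. Not satisfied.
Vote: the long-term lease of the principal facility requires three-fourths of the disinterested directors present (9 − 3 = 6). 3/4 of 6 = 4.50, rounded up to 5, so 5 affirmative votes are needed; 5 voted in favor. Satisfied. (Moot — without a quorum no business can be validly transacted.)

Invalid — quorum requirement not satisfied.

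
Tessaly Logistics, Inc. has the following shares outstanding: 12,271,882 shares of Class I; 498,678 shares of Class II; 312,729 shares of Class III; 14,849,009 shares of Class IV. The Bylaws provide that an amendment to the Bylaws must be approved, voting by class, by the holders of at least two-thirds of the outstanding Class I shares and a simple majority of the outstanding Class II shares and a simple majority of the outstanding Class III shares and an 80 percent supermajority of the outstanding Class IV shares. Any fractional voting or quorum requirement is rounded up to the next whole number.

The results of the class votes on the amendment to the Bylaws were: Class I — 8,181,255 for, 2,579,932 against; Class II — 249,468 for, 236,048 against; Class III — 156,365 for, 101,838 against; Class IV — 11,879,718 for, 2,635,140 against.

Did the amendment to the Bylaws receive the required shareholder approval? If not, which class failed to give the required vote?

Class I: 2/3 of 12271882 = 8181254.67, rounded up to 8181255; 8,181,255 required, 8,181,255 in favor — approved.
Class II: a majority of 498678 is 249340; 249,340 required, 249,468 in favor — approved.
Class III: a majority of 312729 is 156365; 156,365 required, 156,365 in favor — approved.
Class IV: 4/5 of 14849009 = 11879207.20, rounded up to 11879208; 11,879,208 required, 11,879,718 in favor — approved.

Approved — every class gave the required vote.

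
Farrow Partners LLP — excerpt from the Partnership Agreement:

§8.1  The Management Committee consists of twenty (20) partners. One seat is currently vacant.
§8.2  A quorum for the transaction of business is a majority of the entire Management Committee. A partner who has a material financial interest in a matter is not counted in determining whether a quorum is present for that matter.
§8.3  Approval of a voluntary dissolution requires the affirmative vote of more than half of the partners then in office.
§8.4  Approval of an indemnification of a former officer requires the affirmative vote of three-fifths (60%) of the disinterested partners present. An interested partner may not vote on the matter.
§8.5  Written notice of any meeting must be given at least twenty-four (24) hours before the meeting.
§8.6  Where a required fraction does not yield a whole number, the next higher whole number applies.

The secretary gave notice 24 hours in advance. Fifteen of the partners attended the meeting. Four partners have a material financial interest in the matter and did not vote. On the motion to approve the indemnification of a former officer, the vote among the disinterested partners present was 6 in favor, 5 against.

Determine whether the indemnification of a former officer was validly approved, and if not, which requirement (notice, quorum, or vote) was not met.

Notice: 24 hours given; 24 required (24 ≥ 24). Satisfied.
Quorum: 15 present, but the 4 interested partners do not count, leaving 11. Quorum is 11. Satisfied.
Vote: the indemnification of a former officer requires three-fifths of the disinterested partners present (15 − 4 = 11). 3/5 of 11 = 6.60, rounded up to 7, so 7 affirmative votes are needed; 6 voted in favor. Not satisfied.

Invalid — vote requirement not satisfied.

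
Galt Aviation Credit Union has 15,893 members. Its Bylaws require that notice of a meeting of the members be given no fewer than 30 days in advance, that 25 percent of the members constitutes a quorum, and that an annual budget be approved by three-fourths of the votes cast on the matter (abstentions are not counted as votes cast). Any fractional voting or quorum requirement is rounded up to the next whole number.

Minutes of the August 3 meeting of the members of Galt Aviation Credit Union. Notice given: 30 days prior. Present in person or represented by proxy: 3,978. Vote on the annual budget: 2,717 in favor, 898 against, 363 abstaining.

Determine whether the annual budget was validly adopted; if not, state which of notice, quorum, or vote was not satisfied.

Notice: 30 days given; 30 required. Satisfied.
Quorum: 25% of 15,893 = 3,973.25, rounded up to 3,974; 3,978 present. Satisfied.
Vote: requires three-fourths of the votes cast (3,978 − 363 abstaining = 3,615); 3/4 of 3615 = 2711.25, rounded up to 2712, so 2,712 needed; 2,717 in favor. Satisfied.

Valid — all requirements satisfied.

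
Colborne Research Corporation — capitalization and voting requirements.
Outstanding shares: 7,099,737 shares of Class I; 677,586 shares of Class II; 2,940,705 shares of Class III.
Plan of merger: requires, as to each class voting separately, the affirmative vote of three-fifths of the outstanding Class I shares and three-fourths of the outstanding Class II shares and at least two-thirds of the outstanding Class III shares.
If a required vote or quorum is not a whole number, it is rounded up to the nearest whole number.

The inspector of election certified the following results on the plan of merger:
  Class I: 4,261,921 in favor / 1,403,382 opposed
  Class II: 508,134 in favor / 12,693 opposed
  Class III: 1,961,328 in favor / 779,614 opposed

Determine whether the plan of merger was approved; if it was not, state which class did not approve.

Class I: 3/5 of 7099737 = 4259842.20, rounded up to 4259843; 4,259,843 required, 4,261,921 in favor — approved.
Class II: 3/4 of 677586 = 508189.50, rounded up to 508190; 508,190 required, 508,134 in favor — not approved.
Class III: 2/3 of 2940705 = 1960470; 1,960,470 required, 1,961,328 in favor — approved.

Not approved — the Class II shares did not give the required vote.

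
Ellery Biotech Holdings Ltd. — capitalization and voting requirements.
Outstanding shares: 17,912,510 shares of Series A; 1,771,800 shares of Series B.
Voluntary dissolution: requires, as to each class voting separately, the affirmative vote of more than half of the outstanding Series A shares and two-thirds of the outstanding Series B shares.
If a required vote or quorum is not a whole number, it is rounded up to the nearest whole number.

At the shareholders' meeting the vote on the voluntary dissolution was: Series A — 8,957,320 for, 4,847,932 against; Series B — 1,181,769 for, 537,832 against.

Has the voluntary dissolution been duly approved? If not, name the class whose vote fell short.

Series A: a majority of 17912510 is 8956256; 8,956,256 required, 8,957,320 in favor — approved.
Series B: 2/3 of 1771800 = 1181200; 1,181,200 required, 1,181,769 in favor — approved.

Approved — every class gave the required vote.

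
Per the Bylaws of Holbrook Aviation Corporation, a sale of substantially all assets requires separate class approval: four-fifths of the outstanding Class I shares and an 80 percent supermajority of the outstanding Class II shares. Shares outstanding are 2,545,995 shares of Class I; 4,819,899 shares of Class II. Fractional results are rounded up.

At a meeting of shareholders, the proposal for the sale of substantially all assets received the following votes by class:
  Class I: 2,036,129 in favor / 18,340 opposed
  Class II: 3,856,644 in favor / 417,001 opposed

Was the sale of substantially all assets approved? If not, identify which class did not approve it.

Class I: 4/5 of 2545995 = 2036796; 2,036,796 required, 2,036,129 in favor — not approved.
Class II: 4/5 of 4819899 = 3855919.20, rounded up to 3855920; 3,855,920 required, 3,856,644 in favor — approved.

Not approved — the Class I shares did not give the required vote.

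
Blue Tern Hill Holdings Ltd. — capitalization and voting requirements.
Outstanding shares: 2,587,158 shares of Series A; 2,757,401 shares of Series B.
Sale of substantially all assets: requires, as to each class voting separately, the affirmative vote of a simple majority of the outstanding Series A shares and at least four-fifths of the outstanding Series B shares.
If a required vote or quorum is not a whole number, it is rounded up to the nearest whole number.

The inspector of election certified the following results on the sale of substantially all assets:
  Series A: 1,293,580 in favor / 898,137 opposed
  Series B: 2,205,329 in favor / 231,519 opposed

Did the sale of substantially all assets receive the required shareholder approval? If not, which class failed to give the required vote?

Not approved — the Series B shares did not give the required vote.

Series A: a majority of 2587158 is 1293580; 1,293,580 required, 1,293,580 in favor — approved.
Series B: 4/5 of 2757401 = 2205920.80, rounded up to 2205921; 2,205,921 required, 2,205,329 in favor — not approved.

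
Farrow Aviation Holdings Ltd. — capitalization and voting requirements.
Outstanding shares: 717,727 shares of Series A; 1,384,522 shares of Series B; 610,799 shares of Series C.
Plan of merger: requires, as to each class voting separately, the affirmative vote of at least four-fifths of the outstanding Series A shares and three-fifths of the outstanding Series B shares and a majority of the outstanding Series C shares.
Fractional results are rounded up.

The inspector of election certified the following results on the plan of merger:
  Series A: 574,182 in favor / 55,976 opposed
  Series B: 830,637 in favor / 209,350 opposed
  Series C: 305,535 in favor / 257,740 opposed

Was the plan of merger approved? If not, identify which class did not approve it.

Series A: 4/5 of 717727 = 574181.60, rounded up to 574182; 574,182 required, 574,182 in favor — approved.
Series B: 3/5 of 1384522 = 830713.20, rounded up to 830714; 830,714 required, 830,637 in favor — not approved.
Series C: a majority of 610799 is 305400; 305,400 required, 305,535 in favor — approved.

Not approved — the Series B shares did not give the required vote.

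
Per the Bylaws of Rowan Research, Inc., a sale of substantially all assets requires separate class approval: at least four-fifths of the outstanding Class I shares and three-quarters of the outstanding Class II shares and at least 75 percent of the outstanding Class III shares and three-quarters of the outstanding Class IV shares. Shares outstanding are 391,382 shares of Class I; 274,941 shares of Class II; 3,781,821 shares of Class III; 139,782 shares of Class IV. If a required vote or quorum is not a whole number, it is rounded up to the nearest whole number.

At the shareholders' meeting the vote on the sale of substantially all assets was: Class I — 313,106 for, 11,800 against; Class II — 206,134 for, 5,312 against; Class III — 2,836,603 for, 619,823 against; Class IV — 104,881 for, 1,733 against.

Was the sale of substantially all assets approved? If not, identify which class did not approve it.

Not approved — the Class II shares did not give the required vote.

Class I: 4/5 of 391382 = 313105.60, rounded up to 313106; 313,106 required, 313,106 in favor — approved.
Class II: 3/4 of 274941 = 206205.75, rounded up to 206206; 206,206 required, 206,134 in favor — not approved.
Class III: 3/4 of 3781821 = 2836365.75, rounded up to 2836366; 2,836,366 required, 2,836,603 in favor — approved.
Class IV: 3/4 of 139782 = 104836.50, rounded up to 104837; 104,837 required, 104,881 in favor — approved.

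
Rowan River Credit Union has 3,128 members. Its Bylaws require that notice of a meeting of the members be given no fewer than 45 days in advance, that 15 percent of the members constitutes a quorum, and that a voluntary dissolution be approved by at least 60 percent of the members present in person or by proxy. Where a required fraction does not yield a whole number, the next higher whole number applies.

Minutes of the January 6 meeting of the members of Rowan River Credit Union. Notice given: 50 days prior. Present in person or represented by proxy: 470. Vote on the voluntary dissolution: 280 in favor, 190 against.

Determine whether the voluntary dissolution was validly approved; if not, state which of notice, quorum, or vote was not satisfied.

Invalid — vote requirement not satisfied.

Notice: 50 days given; 45 required. Satisfied.
Quorum: 15% of 3,128 = 469.20, rounded up to 470; 470 present. Satisfied.
Vote: requires three-fifths of those present (470); 3/5 of 470 = 282, so 282 needed; 280 in favor. Not satisfied.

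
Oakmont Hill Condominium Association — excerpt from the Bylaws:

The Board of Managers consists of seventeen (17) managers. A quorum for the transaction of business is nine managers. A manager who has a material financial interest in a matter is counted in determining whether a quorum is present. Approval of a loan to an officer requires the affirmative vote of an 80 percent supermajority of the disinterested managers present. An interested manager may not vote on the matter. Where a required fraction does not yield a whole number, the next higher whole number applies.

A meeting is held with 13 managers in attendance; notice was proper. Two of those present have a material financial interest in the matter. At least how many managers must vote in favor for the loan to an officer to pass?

9

The loan to an officer requires four-fifths of the disinterested managers present (13 − 2 = 11).
4/5 of 11 = 8.80, rounded up to 9.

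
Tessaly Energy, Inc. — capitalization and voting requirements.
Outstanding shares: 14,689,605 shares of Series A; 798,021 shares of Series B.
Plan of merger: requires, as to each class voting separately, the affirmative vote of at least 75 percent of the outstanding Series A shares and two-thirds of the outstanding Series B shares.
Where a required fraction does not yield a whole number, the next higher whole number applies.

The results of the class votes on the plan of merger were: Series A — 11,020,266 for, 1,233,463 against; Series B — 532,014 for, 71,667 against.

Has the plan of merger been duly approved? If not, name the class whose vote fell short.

Approved — every class gave the required vote.

Series A: 3/4 of 14689605 = 11017203.75, rounded up to 11017204; 11,017,204 required, 11,020,266 in favor — approved.
Series B: 2/3 of 798021 = 532014; 532,014 required, 532,014 in favor — approved.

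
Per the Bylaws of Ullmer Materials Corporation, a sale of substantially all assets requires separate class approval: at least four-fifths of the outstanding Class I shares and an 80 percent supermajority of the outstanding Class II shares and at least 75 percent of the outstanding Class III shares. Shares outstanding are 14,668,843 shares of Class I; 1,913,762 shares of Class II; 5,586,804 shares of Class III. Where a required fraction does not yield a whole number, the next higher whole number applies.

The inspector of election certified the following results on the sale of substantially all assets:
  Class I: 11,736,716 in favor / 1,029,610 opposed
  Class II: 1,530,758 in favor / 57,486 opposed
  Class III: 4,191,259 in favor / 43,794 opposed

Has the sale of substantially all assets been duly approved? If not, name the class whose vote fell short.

Class I: 4/5 of 14668843 = 11735074.40, rounded up to 11735075; 11,735,075 required, 11,736,716 in favor — approved.
Class II: 4/5 of 1913762 = 1531009.60, rounded up to 1531010; 1,531,010 required, 1,530,758 in favor — not approved.
Class III: 3/4 of 5586804 = 4190103; 4,190,103 required, 4,191,259 in favor — approved.

Not approved — the Class II shares did not give the required vote.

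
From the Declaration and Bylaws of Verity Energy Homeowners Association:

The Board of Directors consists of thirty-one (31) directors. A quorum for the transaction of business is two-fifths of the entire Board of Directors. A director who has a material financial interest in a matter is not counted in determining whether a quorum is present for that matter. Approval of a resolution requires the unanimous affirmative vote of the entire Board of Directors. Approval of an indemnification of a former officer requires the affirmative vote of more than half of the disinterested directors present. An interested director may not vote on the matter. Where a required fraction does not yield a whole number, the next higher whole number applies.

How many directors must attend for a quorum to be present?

2/5 of 31 = 12.40, rounded up to 13.

13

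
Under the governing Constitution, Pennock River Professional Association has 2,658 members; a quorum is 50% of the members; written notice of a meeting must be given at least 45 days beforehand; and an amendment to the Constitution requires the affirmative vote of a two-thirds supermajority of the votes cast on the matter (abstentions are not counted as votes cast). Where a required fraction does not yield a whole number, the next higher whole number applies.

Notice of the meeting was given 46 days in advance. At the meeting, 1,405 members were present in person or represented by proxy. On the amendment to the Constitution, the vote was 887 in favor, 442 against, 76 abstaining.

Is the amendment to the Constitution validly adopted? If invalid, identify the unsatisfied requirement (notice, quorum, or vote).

Notice: 46 days given; 45 required. Satisfied.
Quorum: 50% of 2,658 = 1,329; 1,405 present. Satisfied.
Vote: requires two-thirds of the votes cast (1,405 − 76 abstaining = 1,329); 2/3 of 1329 = 886, so 886 needed; 887 in favor. Satisfied.

Valid — all requirements satisfied.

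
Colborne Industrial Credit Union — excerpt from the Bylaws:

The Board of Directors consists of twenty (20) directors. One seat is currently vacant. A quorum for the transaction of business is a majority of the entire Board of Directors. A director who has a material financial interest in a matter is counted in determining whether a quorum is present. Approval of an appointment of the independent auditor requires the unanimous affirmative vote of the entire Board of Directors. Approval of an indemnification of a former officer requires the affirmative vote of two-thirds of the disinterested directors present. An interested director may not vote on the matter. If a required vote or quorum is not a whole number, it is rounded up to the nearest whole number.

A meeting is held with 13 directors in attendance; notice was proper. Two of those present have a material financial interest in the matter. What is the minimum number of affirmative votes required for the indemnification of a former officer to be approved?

The indemnification of a former officer requires two-thirds of the disinterested directors present (13 − 2 = 11).
2/3 of 11 = 7.33, rounded up to 8.

8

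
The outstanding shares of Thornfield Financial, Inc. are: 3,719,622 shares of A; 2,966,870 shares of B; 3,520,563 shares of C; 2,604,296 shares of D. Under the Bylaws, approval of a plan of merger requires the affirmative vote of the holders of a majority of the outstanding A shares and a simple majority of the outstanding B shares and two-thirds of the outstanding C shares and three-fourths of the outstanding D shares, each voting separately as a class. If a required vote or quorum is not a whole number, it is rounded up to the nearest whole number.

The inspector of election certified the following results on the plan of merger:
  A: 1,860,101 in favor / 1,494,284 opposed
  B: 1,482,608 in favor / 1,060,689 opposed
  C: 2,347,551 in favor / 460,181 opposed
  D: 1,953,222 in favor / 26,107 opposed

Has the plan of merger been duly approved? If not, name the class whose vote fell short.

Not approved — the B shares did not give the required vote.

A: a majority of 3719622 is 1859812; 1,859,812 required, 1,860,101 in favor — approved.
B: a majority of 2966870 is 1483436; 1,483,436 required, 1,482,608 in favor — not approved.
C: 2/3 of 3520563 = 2347042; 2,347,042 required, 2,347,551 in favor — approved.
D: 3/4 of 2604296 = 1953222; 1,953,222 required, 1,953,222 in favor — approved.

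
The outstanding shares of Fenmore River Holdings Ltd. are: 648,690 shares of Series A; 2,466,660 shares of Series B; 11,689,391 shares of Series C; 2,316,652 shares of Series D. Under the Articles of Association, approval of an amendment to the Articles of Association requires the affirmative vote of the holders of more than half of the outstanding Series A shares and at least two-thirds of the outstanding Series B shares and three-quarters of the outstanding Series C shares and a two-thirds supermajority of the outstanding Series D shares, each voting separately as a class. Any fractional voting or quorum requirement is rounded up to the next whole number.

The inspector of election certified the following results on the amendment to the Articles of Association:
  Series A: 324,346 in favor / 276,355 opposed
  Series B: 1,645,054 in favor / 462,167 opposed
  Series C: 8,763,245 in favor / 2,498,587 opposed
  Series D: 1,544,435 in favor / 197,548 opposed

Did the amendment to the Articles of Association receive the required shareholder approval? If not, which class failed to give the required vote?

Series A: a majority of 648690 is 324346; 324,346 required, 324,346 in favor — approved.
Series B: 2/3 of 2466660 = 1644440; 1,644,440 required, 1,645,054 in favor — approved.
Series C: 3/4 of 11689391 = 8767043.25, rounded up to 8767044; 8,767,044 required, 8,763,245 in favor — not approved.
Series D: 2/3 of 2316652 = 1544434.67, rounded up to 1544435; 1,544,435 required, 1,544,435 in favor — approved.

Not approved — the Series C shares did not give the required vote.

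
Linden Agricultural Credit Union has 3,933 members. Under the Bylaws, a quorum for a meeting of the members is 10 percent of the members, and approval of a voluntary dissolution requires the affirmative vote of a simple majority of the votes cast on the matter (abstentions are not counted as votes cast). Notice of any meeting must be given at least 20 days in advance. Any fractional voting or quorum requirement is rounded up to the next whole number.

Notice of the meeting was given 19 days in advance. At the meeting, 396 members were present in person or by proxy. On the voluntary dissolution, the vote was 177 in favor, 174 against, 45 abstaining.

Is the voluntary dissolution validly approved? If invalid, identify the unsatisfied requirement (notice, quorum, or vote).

Notice: 19 days given; 20 required. Not satisfied.
Quorum: 10% of 3,933 = 393.30, rounded up to 394; 396 present. Satisfied.
Vote: requires a majority of the votes cast (396 − 45 abstaining = 351); a majority of 351 is 176, so 176 needed; 177 in favor. Satisfied.

Invalid — notice requirement not satisfied.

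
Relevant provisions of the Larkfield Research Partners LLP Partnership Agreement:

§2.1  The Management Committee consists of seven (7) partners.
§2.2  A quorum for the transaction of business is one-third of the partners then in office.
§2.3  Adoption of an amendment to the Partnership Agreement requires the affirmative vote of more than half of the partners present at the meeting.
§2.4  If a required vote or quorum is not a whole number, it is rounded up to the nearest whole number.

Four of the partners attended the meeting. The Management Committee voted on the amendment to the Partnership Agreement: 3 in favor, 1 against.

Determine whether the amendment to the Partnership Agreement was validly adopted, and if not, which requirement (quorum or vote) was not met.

Valid — all requirements satisfied.

Quorum: 4 present; quorum is 3. Satisfied.
Vote: the amendment to the Partnership Agreement requires a majority of the partners present (4). A majority of 4 is 3, so 3 affirmative votes are needed; 3 voted in favor. Satisfied.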